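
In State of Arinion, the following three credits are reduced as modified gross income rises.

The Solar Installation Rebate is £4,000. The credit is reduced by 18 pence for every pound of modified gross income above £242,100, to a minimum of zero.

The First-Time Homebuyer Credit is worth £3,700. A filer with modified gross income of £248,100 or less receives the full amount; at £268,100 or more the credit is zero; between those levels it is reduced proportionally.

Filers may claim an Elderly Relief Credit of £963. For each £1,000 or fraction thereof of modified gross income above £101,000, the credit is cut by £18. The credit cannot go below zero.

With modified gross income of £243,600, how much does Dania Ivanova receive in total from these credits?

Solar Installation Rebate: 18% of the £1,500 excess over £242,100 is £270; credit = £4,000 − £270 = £3,730.
First-Time Homebuyer Credit: £243,600 is at or below the £248,100 threshold, so the full £3,700 applies.
Elderly Relief Credit: income exceeds £101,000 by £142,600 → 143 increments × £18 = £2,574 ≥ base, so the credit is £0.
Total: £3,730 + £3,700 + £0 = £7,430.

£7,430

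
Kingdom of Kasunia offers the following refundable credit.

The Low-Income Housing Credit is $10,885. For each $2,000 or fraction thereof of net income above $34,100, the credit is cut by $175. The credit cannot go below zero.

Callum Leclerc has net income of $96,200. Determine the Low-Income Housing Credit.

Low-Income Housing Credit: income exceeds $34,100 by $62,100, which is 32 full-or-partial $2,000 increments; reduction = 32 × $175 = $5,600, leaving $5,285.

$5,285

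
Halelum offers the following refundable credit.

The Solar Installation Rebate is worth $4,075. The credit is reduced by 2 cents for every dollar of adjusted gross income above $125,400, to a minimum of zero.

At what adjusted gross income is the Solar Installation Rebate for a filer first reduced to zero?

The credit falls by 2% of each dollar above $125,400, so it reaches zero when the excess is $4,075 / 2% = $203,750: income = $125,400 + $203,750 = $329,150.

$329,150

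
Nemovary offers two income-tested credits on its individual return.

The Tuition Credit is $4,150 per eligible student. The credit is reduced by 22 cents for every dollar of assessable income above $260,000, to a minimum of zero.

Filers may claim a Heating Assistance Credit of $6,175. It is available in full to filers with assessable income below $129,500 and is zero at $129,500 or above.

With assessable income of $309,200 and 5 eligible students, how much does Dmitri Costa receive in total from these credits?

$9,926

Tuition Credit: base = 5 × $4,150 = $20,750. 22% of the $49,200 excess over $260,000 is $10,824; credit = $20,750 − $10,824 = $9,926.
Heating Assistance Credit: $309,200 meets or exceeds the $129,500 cutoff, so the credit is $0.
Total: $9,926 + $0 = $9,926.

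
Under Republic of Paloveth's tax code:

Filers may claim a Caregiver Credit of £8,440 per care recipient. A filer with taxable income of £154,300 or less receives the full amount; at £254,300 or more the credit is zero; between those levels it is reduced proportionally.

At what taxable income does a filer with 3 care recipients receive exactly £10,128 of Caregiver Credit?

Full credit = 3 × £8,440 = £25,320.
£10,128 is 10,128/25,320 of the full £25,320, so 15,192/25,320 of the £100,000 range has been used: income = £154,300 + £100,000 × 15,192/25,320 = £214,300.

£214,300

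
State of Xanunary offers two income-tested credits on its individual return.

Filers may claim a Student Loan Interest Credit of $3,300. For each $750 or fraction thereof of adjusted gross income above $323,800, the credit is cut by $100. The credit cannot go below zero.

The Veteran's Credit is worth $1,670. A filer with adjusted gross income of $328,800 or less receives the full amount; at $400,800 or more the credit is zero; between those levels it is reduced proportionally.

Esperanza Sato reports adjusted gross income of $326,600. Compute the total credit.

$4,570

Student Loan Interest Credit: income exceeds $323,800 by $2,800, which is 4 full-or-partial $750 increments; reduction = 4 × $100 = $400, leaving $2,900.
Veteran's Credit: $326,600 is at or below the $328,800 threshold, so the full $1,670 applies.
Total: $2,900 + $1,670 = $4,570.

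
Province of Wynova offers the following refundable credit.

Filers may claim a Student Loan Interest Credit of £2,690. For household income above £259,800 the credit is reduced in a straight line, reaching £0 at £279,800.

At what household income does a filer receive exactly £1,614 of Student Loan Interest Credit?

£267,800

£1,614 is 1,614/2,690 of the full £2,690, so 1,076/2,690 of the £20,000 range has been used: income = £259,800 + £20,000 × 1,076/2,690 = £267,800.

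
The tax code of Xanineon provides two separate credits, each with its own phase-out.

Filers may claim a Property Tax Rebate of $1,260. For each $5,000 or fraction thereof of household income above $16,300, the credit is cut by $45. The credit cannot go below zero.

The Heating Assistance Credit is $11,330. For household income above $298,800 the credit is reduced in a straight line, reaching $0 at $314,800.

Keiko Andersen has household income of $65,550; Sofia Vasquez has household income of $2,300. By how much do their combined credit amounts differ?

Keiko ($65,550): Property Tax Rebate: income exceeds $16,300 by $49,250, which is 10 full-or-partial $5,000 increments; reduction = 10 × $45 = $450, leaving $810. Heating Assistance Credit: $65,550 is at or below the $298,800 threshold, so the full $11,330 applies. total $810 + $11,330 = $12,140
Sofia ($2,300): Property Tax Rebate: $2,300 is at or below the $16,300 threshold, so the full $1,260 applies. Heating Assistance Credit: $2,300 is at or below the $298,800 threshold, so the full $11,330 applies. total $1,260 + $11,330 = $12,590
Difference: |$12,140 − $12,590| = $450.

$450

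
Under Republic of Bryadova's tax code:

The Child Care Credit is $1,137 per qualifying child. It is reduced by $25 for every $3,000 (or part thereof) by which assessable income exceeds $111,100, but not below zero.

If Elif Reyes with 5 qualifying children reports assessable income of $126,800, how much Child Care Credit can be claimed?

Child Care Credit: base = 5 × $1,137 = $5,685. income exceeds $111,100 by $15,700, which is 6 full-or-partial $3,000 increments; reduction = 6 × $25 = $150, leaving $5,535.

$5,535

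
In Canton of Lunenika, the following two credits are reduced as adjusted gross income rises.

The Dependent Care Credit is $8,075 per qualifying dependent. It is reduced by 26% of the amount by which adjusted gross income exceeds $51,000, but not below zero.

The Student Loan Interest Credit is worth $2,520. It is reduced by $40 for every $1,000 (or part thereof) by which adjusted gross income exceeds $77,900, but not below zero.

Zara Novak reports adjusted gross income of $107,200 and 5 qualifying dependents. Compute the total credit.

Dependent Care Credit: base = 5 × $8,075 = $40,375. 26% of the $56,200 excess over $51,000 is $14,612; credit = $40,375 − $14,612 = $25,763.
Student Loan Interest Credit: income exceeds $77,900 by $29,300, which is 30 full-or-partial $1,000 increments; reduction = 30 × $40 = $1,200, leaving $1,320.
Total: $25,763 + $1,320 = $27,083.

$27,083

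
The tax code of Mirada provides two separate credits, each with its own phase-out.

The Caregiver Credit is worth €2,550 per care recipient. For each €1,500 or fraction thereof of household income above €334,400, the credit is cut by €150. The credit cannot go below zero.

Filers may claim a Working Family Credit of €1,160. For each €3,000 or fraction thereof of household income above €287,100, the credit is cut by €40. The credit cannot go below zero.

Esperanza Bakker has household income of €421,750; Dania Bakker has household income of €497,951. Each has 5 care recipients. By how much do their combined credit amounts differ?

€3,900

Esperanza (€421,750): Caregiver Credit: base = 5 × €2,550 = €12,750. income exceeds €334,400 by €87,350, which is 59 full-or-partial €1,500 increments; reduction = 59 × €150 = €8,850, leaving €3,900. Working Family Credit: income exceeds €287,100 by €134,650 → 45 increments × €40 = €1,800 ≥ base, so the credit is €0. total €3,900 + €0 = €3,900
Dania (€497,951): Caregiver Credit: base = 5 × €2,550 = €12,750. income exceeds €334,400 by €163,551 → 110 increments × €150 = €16,500 ≥ base, so the credit is €0. Working Family Credit: income exceeds €287,100 by €210,851 → 71 increments × €40 = €2,840 ≥ base, so the credit is €0. total €0 + €0 = €0
Difference: |€3,900 − €0| = €3,900.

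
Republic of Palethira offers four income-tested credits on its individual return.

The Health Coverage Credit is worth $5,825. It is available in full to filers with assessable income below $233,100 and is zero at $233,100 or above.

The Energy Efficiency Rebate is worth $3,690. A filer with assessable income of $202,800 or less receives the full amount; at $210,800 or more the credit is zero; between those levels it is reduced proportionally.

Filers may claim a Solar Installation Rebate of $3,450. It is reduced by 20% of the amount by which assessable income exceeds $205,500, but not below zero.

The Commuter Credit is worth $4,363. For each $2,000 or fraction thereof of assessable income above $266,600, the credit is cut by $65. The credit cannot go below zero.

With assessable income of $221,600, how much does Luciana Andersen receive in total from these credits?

Health Coverage Credit: $221,600 is below the $233,100 cutoff, so the full $5,825 applies.
Energy Efficiency Rebate: $221,600 is at or above $210,800, so the credit is $0.
Solar Installation Rebate: 20% of the $16,100 excess over $205,500 is $3,220; credit = $3,450 − $3,220 = $230.
Commuter Credit: $221,600 is at or below the $266,600 threshold, so the full $4,363 applies.
Total: $5,825 + $0 + $230 + $4,363 = $10,418.

$10,418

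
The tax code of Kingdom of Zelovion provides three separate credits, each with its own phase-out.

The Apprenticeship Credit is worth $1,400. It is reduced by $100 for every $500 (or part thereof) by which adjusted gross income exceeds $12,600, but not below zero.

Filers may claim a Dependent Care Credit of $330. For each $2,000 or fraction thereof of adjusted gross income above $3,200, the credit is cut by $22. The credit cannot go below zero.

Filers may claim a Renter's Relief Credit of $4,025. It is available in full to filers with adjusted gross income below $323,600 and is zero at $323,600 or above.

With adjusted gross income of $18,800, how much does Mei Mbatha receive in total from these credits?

$4,279

Apprenticeship Credit: income exceeds $12,600 by $6,200, which is 13 full-or-partial $500 increments; reduction = 13 × $100 = $1,300, leaving $100.
Dependent Care Credit: income exceeds $3,200 by $15,600, which is 8 full-or-partial $2,000 increments; reduction = 8 × $22 = $176, leaving $154.
Renter's Relief Credit: $18,800 is below the $323,600 cutoff, so the full $4,025 applies.
Total: $100 + $154 + $4,025 = $4,279.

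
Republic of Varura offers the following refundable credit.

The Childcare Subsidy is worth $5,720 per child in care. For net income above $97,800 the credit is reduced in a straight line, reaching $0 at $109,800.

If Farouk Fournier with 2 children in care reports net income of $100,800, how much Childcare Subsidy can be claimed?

$8,580

Childcare Subsidy: base = 2 × $5,720 = $11,440. $100,800 is $3,000 into a $12,000 phase-out range, leaving 9,000/12,000 of the credit: $11,440 × 9,000/12,000 = $8,580.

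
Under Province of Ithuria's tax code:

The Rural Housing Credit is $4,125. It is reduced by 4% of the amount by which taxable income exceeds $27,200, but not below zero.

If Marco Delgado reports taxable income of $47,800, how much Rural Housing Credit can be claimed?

$3,301

Rural Housing Credit: 4% of the $20,600 excess over $27,200 is $824; credit = $4,125 − $824 = $3,301.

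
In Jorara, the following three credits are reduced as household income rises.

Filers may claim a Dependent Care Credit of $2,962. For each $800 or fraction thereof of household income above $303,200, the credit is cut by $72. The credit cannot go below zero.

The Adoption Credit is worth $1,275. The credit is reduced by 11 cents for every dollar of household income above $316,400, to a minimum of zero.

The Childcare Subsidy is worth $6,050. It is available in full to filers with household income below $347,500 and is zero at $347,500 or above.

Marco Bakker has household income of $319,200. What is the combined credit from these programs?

Dependent Care Credit: income exceeds $303,200 by $16,000, which is 20 full-or-partial $800 increments; reduction = 20 × $72 = $1,440, leaving $1,522.
Adoption Credit: 11% of the $2,800 excess over $316,400 is $308; credit = $1,275 − $308 = $967.
Childcare Subsidy: $319,200 is below the $347,500 cutoff, so the full $6,050 applies.
Total: $1,522 + $967 + $6,050 = $8,539.

$8,539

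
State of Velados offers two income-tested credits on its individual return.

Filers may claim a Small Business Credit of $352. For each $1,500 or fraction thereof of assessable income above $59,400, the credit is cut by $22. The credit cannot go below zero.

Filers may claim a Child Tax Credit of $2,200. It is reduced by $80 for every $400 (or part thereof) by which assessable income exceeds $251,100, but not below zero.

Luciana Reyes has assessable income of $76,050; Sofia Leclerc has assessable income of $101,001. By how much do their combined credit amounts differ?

Luciana ($76,050): Small Business Credit: income exceeds $59,400 by $16,650, which is 12 full-or-partial $1,500 increments; reduction = 12 × $22 = $264, leaving $88. Child Tax Credit: $76,050 is at or below the $251,100 threshold, so the full $2,200 applies. total $88 + $2,200 = $2,288
Sofia ($101,001): Small Business Credit: income exceeds $59,400 by $41,601 → 28 increments × $22 = $616 ≥ base, so the credit is $0. Child Tax Credit: $101,001 is at or below the $251,100 threshold, so the full $2,200 applies. total $0 + $2,200 = $2,200
Difference: |$2,288 − $2,200| = $88.

$88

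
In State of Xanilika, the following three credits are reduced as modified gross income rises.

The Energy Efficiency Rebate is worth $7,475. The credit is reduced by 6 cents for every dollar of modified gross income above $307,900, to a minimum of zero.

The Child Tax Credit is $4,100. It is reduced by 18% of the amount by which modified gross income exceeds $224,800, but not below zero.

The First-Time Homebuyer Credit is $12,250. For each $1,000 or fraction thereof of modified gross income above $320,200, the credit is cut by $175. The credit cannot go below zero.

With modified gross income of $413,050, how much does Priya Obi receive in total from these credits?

$1,166

Energy Efficiency Rebate: 6% of the $105,150 excess over $307,900 is $6,309; credit = $7,475 − $6,309 = $1,166.
Child Tax Credit: 18% of the $188,250 excess over $224,800 is $33,885 ≥ base, so the credit is $0.
First-Time Homebuyer Credit: income exceeds $320,200 by $92,850 → 93 increments × $175 = $16,275 ≥ base, so the credit is $0.
Total: $1,166 + $0 + $0 = $1,166.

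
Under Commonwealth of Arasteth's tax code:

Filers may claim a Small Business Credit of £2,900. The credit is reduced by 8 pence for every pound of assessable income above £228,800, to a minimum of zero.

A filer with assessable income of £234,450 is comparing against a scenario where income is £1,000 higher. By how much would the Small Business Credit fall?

£80

At £234,450 — 8% of the £5,650 excess over £228,800 is £452; credit = £2,900 − £452 = £2,448.
At £235,450 — 8% of the £6,650 excess over £228,800 is £532; credit = £2,900 − £532 = £2,368.
Lost: £2,448 − £2,368 = £80.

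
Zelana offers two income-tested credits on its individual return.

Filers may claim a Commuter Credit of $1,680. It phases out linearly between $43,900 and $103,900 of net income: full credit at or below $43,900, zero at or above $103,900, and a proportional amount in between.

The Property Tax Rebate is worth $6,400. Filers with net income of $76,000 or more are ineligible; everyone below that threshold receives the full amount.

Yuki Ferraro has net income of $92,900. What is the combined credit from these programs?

$308

Commuter Credit: $92,900 is $49,000 into a $60,000 phase-out range, leaving 11,000/60,000 of the credit: $1,680 × 11,000/60,000 = $308.
Property Tax Rebate: $92,900 meets or exceeds the $76,000 cutoff, so the credit is $0.
Total: $308 + $0 = $308.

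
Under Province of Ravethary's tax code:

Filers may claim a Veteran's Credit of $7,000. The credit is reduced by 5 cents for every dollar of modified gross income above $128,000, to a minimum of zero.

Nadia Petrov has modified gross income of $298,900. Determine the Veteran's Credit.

Veteran's Credit: 5% of the $170,900 excess over $128,000 is $8,545 ≥ base, so the credit is $0.

$0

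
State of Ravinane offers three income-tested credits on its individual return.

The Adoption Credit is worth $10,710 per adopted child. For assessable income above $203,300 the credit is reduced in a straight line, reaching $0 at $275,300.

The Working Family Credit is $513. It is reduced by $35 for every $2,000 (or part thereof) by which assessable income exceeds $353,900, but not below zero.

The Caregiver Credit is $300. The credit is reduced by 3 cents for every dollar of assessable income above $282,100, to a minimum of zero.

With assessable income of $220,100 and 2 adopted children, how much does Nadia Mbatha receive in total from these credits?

$17,235

Adoption Credit: base = 2 × $10,710 = $21,420. $220,100 is $16,800 into a $72,000 phase-out range, leaving 55,200/72,000 of the credit: $21,420 × 55,200/72,000 = $16,422.
Working Family Credit: $220,100 is at or below the $353,900 threshold, so the full $513 applies.
Caregiver Credit: $220,100 is at or below the $282,100 threshold, so the full $300 applies.
Total: $16,422 + $513 + $300 = $17,235.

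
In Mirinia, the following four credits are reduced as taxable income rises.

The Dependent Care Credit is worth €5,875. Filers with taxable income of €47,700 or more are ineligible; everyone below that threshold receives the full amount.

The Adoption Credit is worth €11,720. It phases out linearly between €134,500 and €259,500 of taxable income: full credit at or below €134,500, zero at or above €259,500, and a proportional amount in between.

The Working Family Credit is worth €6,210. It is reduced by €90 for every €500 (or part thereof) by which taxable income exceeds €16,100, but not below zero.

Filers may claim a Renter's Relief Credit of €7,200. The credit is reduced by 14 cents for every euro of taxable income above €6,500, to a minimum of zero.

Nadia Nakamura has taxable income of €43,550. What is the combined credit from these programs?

Dependent Care Credit: €43,550 is below the €47,700 cutoff, so the full €5,875 applies.
Adoption Credit: €43,550 is at or below the €134,500 threshold, so the full €11,720 applies.
Working Family Credit: income exceeds €16,100 by €27,450, which is 55 full-or-partial €500 increments; reduction = 55 × €90 = €4,950, leaving €1,260.
Renter's Relief Credit: 14% of the €37,050 excess over €6,500 is €5,187; credit = €7,200 − €5,187 = €2,013.
Total: €5,875 + €11,720 + €1,260 + €2,013 = €20,868.

€20,868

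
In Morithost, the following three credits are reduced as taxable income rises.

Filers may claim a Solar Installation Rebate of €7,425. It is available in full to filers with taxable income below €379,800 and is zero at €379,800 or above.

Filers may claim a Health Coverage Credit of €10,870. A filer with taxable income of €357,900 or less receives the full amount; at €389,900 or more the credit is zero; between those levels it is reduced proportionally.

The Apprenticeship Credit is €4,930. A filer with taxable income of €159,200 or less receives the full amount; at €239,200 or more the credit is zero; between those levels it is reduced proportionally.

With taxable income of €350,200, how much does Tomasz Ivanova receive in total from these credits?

Solar Installation Rebate: €350,200 is below the €379,800 cutoff, so the full €7,425 applies.
Health Coverage Credit: €350,200 is at or below the €357,900 threshold, so the full €10,870 applies.
Apprenticeship Credit: €350,200 is at or above €239,200, so the credit is €0.
Total: €7,425 + €10,870 + €0 = €18,295.

€18,295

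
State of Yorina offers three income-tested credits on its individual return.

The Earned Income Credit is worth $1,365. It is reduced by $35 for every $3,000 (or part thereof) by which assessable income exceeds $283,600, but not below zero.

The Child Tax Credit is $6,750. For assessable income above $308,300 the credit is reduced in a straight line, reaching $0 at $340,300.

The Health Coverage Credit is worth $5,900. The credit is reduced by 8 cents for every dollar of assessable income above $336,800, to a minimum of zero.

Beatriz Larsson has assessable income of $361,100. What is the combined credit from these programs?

Earned Income Credit: income exceeds $283,600 by $77,500, which is 26 full-or-partial $3,000 increments; reduction = 26 × $35 = $910, leaving $455.
Child Tax Credit: $361,100 is at or above $340,300, so the credit is $0.
Health Coverage Credit: 8% of the $24,300 excess over $336,800 is $1,944; credit = $5,900 − $1,944 = $3,956.
Total: $455 + $0 + $3,956 = $4,411.

$4,411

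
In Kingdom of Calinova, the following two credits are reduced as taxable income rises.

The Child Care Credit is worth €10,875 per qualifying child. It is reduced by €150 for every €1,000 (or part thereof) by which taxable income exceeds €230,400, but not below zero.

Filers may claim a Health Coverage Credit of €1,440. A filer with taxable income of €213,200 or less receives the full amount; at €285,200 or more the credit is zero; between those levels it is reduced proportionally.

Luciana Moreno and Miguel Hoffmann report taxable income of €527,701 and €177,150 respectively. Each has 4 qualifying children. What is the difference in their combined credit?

Luciana (€527,701): Child Care Credit: base = 4 × €10,875 = €43,500. income exceeds €230,400 by €297,301 → 298 increments × €150 = €44,700 ≥ base, so the credit is €0. Health Coverage Credit: €527,701 is at or above €285,200, so the credit is €0. total €0 + €0 = €0
Miguel (€177,150): Child Care Credit: base = 4 × €10,875 = €43,500. €177,150 is at or below the €230,400 threshold, so the full €43,500 applies. Health Coverage Credit: €177,150 is at or below the €213,200 threshold, so the full €1,440 applies. total €43,500 + €1,440 = €44,940
Difference: |€0 − €44,940| = €44,940.

€44,940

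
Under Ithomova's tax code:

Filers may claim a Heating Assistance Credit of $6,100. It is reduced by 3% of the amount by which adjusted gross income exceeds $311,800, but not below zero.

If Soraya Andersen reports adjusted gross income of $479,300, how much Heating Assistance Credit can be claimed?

Heating Assistance Credit: 3% of the $167,500 excess over $311,800 is $5,025; credit = $6,100 − $5,025 = $1,075.

$1,075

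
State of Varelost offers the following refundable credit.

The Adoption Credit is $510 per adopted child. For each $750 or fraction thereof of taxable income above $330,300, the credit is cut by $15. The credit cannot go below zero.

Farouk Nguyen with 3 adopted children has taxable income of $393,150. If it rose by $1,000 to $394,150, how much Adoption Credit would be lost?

At $393,150 — base = 3 × $510 = $1,530. income exceeds $330,300 by $62,850, which is 84 full-or-partial $750 increments; reduction = 84 × $15 = $1,260, leaving $270.
At $394,150 — base = 3 × $510 = $1,530. income exceeds $330,300 by $63,850, which is 86 full-or-partial $750 increments; reduction = 86 × $15 = $1,290, leaving $240.
Lost: $270 − $240 = $30.

$30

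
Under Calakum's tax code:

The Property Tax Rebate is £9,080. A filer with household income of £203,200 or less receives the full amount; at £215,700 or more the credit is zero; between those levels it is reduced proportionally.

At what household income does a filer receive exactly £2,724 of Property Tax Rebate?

£2,724 is 2,724/9,080 of the full £9,080, so 6,356/9,080 of the £12,500 range has been used: income = £203,200 + £12,500 × 6,356/9,080 = £211,950.

£211,950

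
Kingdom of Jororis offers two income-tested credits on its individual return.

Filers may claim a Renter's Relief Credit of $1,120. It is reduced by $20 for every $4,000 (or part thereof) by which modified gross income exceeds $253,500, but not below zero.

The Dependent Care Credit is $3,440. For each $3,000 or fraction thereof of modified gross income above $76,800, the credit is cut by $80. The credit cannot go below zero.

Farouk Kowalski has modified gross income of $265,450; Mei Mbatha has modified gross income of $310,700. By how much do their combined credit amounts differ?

$240

Farouk ($265,450): Renter's Relief Credit: income exceeds $253,500 by $11,950, which is 3 full-or-partial $4,000 increments; reduction = 3 × $20 = $60, leaving $1,060. Dependent Care Credit: income exceeds $76,800 by $188,650 → 63 increments × $80 = $5,040 ≥ base, so the credit is $0. total $1,060 + $0 = $1,060
Mei ($310,700): Renter's Relief Credit: income exceeds $253,500 by $57,200, which is 15 full-or-partial $4,000 increments; reduction = 15 × $20 = $300, leaving $820. Dependent Care Credit: income exceeds $76,800 by $233,900 → 78 increments × $80 = $6,240 ≥ base, so the credit is $0. total $820 + $0 = $820
Difference: |$1,060 − $820| = $240.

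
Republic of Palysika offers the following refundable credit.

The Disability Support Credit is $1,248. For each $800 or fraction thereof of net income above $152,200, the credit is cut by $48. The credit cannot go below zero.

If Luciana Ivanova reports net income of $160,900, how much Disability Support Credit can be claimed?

Disability Support Credit: income exceeds $152,200 by $8,700, which is 11 full-or-partial $800 increments; reduction = 11 × $48 = $528, leaving $720.

$720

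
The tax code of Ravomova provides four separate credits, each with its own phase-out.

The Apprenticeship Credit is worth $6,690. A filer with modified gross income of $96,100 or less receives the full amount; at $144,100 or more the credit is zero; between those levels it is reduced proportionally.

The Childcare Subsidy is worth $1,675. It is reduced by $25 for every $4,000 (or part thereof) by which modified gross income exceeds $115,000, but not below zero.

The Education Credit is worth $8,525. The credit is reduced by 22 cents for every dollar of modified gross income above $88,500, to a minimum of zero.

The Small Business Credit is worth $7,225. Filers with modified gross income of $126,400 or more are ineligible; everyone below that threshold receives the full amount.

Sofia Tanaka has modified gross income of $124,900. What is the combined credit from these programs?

Apprenticeship Credit: $124,900 is $28,800 into a $48,000 phase-out range, leaving 19,200/48,000 of the credit: $6,690 × 19,200/48,000 = $2,676.
Childcare Subsidy: income exceeds $115,000 by $9,900, which is 3 full-or-partial $4,000 increments; reduction = 3 × $25 = $75, leaving $1,600.
Education Credit: 22% of the $36,400 excess over $88,500 is $8,008; credit = $8,525 − $8,008 = $517.
Small Business Credit: $124,900 is below the $126,400 cutoff, so the full $7,225 applies.
Total: $2,676 + $1,600 + $517 + $7,225 = $12,018.

$12,018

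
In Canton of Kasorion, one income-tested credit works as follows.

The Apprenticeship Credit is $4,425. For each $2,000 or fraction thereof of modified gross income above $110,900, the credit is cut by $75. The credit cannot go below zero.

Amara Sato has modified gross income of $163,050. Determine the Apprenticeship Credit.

$2,400

Apprenticeship Credit: income exceeds $110,900 by $52,150, which is 27 full-or-partial $2,000 increments; reduction = 27 × $75 = $2,025, leaving $2,400.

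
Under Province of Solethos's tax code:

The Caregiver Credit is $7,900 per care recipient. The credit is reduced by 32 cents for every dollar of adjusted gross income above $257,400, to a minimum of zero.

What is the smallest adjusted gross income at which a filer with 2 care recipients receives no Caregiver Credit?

Full credit = 2 × $7,900 = $15,800.
The credit falls by 32% of each dollar above $257,400, so it reaches zero when the excess is $15,800 / 32% = $49,375: income = $257,400 + $49,375 = $306,775.

$306,775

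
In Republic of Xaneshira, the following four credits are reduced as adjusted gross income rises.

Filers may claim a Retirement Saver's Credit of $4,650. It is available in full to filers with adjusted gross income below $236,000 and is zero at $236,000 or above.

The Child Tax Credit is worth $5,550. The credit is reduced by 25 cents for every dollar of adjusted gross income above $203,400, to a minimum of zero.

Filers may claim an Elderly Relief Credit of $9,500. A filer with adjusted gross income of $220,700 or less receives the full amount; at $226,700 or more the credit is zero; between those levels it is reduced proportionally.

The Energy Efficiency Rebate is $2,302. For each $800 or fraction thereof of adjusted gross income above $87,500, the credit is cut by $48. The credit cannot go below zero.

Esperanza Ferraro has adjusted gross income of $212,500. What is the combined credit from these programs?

Retirement Saver's Credit: $212,500 is below the $236,000 cutoff, so the full $4,650 applies.
Child Tax Credit: 25% of the $9,100 excess over $203,400 is $2,275; credit = $5,550 − $2,275 = $3,275.
Elderly Relief Credit: $212,500 is at or below the $220,700 threshold, so the full $9,500 applies.
Energy Efficiency Rebate: income exceeds $87,500 by $125,000 → 157 increments × $48 = $7,536 ≥ base, so the credit is $0.
Total: $4,650 + $3,275 + $9,500 + $0 = $17,425.

$17,425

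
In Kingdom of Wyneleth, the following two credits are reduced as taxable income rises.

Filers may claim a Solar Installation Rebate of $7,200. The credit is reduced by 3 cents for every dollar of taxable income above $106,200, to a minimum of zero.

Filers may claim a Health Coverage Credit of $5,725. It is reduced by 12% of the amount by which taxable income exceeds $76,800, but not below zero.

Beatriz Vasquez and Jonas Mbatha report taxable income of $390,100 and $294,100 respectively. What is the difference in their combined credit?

$1,563

Beatriz ($390,100): Solar Installation Rebate: 3% of the $283,900 excess over $106,200 is $8,517 ≥ base, so the credit is $0. Health Coverage Credit: 12% of the $313,300 excess over $76,800 is $37,596 ≥ base, so the credit is $0. total $0 + $0 = $0
Jonas ($294,100): Solar Installation Rebate: 3% of the $187,900 excess over $106,200 is $5,637; credit = $7,200 − $5,637 = $1,563. Health Coverage Credit: 12% of the $217,300 excess over $76,800 is $26,076 ≥ base, so the credit is $0. total $1,563 + $0 = $1,563
Difference: |$0 − $1,563| = $1,563.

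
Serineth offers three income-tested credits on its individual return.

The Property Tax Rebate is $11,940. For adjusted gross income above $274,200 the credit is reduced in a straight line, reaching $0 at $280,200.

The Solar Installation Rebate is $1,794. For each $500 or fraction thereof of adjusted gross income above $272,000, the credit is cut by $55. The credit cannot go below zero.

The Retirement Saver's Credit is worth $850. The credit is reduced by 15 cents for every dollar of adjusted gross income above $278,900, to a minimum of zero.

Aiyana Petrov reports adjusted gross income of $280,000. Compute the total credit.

$1,997

Property Tax Rebate: $280,000 is $5,800 into a $6,000 phase-out range, leaving 200/6,000 of the credit: $11,940 × 200/6,000 = $398.
Solar Installation Rebate: income exceeds $272,000 by $8,000, which is 16 full-or-partial $500 increments; reduction = 16 × $55 = $880, leaving $914.
Retirement Saver's Credit: 15% of the $1,100 excess over $278,900 is $165; credit = $850 − $165 = $685.
Total: $398 + $914 + $685 = $1,997.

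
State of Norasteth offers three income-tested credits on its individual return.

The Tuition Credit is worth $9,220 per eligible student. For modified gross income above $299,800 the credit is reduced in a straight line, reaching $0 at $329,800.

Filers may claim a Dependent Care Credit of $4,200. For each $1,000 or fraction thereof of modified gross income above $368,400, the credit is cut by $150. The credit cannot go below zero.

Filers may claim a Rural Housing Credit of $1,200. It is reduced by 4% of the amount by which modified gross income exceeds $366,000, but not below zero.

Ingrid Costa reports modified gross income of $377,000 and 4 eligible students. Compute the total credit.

$3,610

Tuition Credit: base = 4 × $9,220 = $36,880. $377,000 is at or above $329,800, so the credit is $0.
Dependent Care Credit: income exceeds $368,400 by $8,600, which is 9 full-or-partial $1,000 increments; reduction = 9 × $150 = $1,350, leaving $2,850.
Rural Housing Credit: 4% of the $11,000 excess over $366,000 is $440; credit = $1,200 − $440 = $760.
Total: $0 + $2,850 + $760 = $3,610.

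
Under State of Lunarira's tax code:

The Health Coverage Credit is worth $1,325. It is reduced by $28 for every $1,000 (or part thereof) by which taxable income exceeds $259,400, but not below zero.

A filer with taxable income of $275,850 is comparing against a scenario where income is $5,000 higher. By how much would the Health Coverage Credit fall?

$140

At $275,850 — income exceeds $259,400 by $16,450, which is 17 full-or-partial $1,000 increments; reduction = 17 × $28 = $476, leaving $849.
At $280,850 — income exceeds $259,400 by $21,450, which is 22 full-or-partial $1,000 increments; reduction = 22 × $28 = $616, leaving $709.
Lost: $849 − $709 = $140.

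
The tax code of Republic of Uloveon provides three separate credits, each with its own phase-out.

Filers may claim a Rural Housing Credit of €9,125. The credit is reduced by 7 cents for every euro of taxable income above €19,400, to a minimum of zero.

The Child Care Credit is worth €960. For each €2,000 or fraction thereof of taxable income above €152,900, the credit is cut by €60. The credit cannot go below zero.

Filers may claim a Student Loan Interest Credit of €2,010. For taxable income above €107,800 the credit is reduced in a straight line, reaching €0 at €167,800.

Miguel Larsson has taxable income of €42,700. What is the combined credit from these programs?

€10,464

Rural Housing Credit: 7% of the €23,300 excess over €19,400 is €1,631; credit = €9,125 − €1,631 = €7,494.
Child Care Credit: €42,700 is at or below the €152,900 threshold, so the full €960 applies.
Student Loan Interest Credit: €42,700 is at or below the €107,800 threshold, so the full €2,010 applies.
Total: €7,494 + €960 + €2,010 = €10,464.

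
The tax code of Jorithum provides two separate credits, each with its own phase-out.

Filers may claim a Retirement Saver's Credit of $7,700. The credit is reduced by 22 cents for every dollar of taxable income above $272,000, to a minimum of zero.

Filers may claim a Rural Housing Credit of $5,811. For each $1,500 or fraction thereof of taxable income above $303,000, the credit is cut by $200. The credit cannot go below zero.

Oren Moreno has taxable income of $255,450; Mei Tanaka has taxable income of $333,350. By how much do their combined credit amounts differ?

Oren ($255,450): Retirement Saver's Credit: $255,450 is at or below the $272,000 threshold, so the full $7,700 applies. Rural Housing Credit: $255,450 is at or below the $303,000 threshold, so the full $5,811 applies. total $7,700 + $5,811 = $13,511
Mei ($333,350): Retirement Saver's Credit: 22% of the $61,350 excess over $272,000 is $13,497 ≥ base, so the credit is $0. Rural Housing Credit: income exceeds $303,000 by $30,350, which is 21 full-or-partial $1,500 increments; reduction = 21 × $200 = $4,200, leaving $1,611. total $0 + $1,611 = $1,611
Difference: |$13,511 − $1,611| = $11,900.

$11,900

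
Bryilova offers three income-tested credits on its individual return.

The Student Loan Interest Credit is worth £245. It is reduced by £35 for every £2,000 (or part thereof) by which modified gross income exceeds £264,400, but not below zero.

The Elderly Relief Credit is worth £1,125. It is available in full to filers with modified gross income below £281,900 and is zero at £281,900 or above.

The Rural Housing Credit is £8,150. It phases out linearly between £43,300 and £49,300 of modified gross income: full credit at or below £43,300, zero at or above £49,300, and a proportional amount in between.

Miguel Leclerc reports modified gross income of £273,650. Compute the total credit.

£1,195

Student Loan Interest Credit: income exceeds £264,400 by £9,250, which is 5 full-or-partial £2,000 increments; reduction = 5 × £35 = £175, leaving £70.
Elderly Relief Credit: £273,650 is below the £281,900 cutoff, so the full £1,125 applies.
Rural Housing Credit: £273,650 is at or above £49,300, so the credit is £0.
Total: £70 + £1,125 + £0 = £1,195.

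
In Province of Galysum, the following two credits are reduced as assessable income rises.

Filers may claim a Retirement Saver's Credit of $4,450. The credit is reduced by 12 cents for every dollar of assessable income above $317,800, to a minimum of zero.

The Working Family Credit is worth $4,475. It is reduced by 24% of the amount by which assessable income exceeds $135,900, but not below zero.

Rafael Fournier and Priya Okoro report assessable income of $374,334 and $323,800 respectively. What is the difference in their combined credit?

Rafael ($374,334): Retirement Saver's Credit: 12% of the $56,534 excess over $317,800 is $6,784.08 ≥ base, so the credit is $0. Working Family Credit: 24% of the $238,434 excess over $135,900 is $57,224.16 ≥ base, so the credit is $0. total $0 + $0 = $0
Priya ($323,800): Retirement Saver's Credit: 12% of the $6,000 excess over $317,800 is $720; credit = $4,450 − $720 = $3,730. Working Family Credit: 24% of the $187,900 excess over $135,900 is $45,096 ≥ base, so the credit is $0. total $3,730 + $0 = $3,730
Difference: |$0 − $3,730| = $3,730.

$3,730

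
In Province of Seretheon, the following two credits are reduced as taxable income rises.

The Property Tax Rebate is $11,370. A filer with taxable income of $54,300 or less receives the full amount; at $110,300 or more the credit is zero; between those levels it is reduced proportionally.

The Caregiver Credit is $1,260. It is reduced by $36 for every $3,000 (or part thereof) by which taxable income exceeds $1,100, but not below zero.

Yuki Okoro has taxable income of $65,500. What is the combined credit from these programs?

$9,564

Property Tax Rebate: $65,500 is $11,200 into a $56,000 phase-out range, leaving 44,800/56,000 of the credit: $11,370 × 44,800/56,000 = $9,096.
Caregiver Credit: income exceeds $1,100 by $64,400, which is 22 full-or-partial $3,000 increments; reduction = 22 × $36 = $792, leaving $468.
Total: $9,096 + $468 = $9,564.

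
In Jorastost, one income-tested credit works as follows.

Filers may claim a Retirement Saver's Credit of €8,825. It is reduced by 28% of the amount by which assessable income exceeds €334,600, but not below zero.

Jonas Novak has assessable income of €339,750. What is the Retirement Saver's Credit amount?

Retirement Saver's Credit: 28% of the €5,150 excess over €334,600 is €1,442; credit = €8,825 − €1,442 = €7,383.

€7,383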